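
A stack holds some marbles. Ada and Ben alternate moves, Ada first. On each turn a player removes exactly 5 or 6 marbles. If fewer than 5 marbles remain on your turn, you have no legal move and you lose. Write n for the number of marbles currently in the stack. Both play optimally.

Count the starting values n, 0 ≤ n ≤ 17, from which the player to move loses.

10

Compute win/loss labels from the base case upward. A position with no move is L. Any other position is W if it can reach an L in one move, else L.
n=0: no move → L
n=1: no move → L
n=2: no move → L
n=3: no move → L
n=4: no move → L
n=5: →0(L), so W
n=6: →1(L), so W
n=7: →2(L), so W
n=8: →3(L), so W
n=9: →4(L), so W
n=10: →4(L), so W
n=11: →6(W), 5(W) — all W, so L
n=12: →7(W), 6(W) — all W, so L
n=13: →8(W), 7(W) — all W, so L
n=14: →9(W), 8(W) — all W, so L
n=15: →10(W), 9(W) — all W, so L
n=16: →11(L), so W
n=17: →12(L), so W
L entries with 0 ≤ n ≤ 17: n = 0, 1, 2, 3, 4, 11, 12, 13, 14, 15; that makes 10.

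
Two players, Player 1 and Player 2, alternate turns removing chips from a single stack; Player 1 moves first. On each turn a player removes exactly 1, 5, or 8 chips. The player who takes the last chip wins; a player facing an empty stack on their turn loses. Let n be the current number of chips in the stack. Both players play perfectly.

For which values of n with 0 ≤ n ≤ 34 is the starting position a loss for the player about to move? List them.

0, 2, 4, 6, 13, 15, 17, 19, 26, 28, 30, 32

Build the W/L table. Terminal = L. A non-terminal position is W if it has a move to some L; otherwise it is L.
n=0: no move → L
n=1: →0(L), so W
n=2: →1(W) only, which is W, so L
n=3: →2(L), so W
n=4: →3(W) only, which is W, so L
n=5: →4(L), so W
n=6: →5(W), 1(W) — all W, so L
n=7: →6(L), so W
n=8: →0(L), so W
n=9: →4(L), so W
n=10: →2(L), so W
n=11: →6(L), so W
n=12: →4(L), so W
n=13: →12(W), 8(W), 5(W) — all W, so L
n=14: →13(L), so W
n=15: →14(W), 10(W), 7(W) — all W, so L
n=16: →15(L), so W
n=17: →16(W), 12(W), 9(W) — all W, so L
n=18: →17(L), so W
n=19: →18(W), 14(W), 11(W) — all W, so L
n=20: →19(L), so W
n=21: →13(L), so W
n=22: →17(L), so W
n=23: →15(L), so W
n=24: →19(L), so W
n=25: →17(L), so W
n=26: →25(W), 21(W), 18(W) — all W, so L
n=27: →26(L), so W
n=28: →27(W), 23(W), 20(W) — all W, so L
n=29: →28(L), so W
n=30: →29(W), 25(W), 22(W) — all W, so L
n=31: →30(L), so W
n=32: →31(W), 27(W), 24(W) — all W, so L
n=33: →32(L), so W
n=34: →26(L), so W
The losing starting values of n are exactly the entries labelled L in this table (12 of them).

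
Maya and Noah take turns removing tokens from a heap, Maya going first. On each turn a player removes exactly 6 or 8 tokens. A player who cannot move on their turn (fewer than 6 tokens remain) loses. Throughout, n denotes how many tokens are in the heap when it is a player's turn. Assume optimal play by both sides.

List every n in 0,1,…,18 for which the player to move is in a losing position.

Classify positions by backward induction: terminal positions (no move available) are L. From any other position, the mover wins iff some move reaches an L.
n=0: no move → L
n=1: no move → L
n=2: no move → L
n=3: no move → L
n=4: no move → L
n=5: no move → L
n=6: →0(L), so W
n=7: →1(L), so W
n=8: →2(L), so W
n=9: →3(L), so W
n=10: →4(L), so W
n=11: →5(L), so W
n=12: →4(L), so W
n=13: →5(L), so W
n=14: →8(W), 6(W) — all W, so L
n=15: →9(W), 7(W) — all W, so L
n=16: →10(W), 8(W) — all W, so L
n=17: →11(W), 9(W) — all W, so L
n=18: →12(W), 10(W) — all W, so L
Reading off the rows marked L gives the requested list; there are 11 such values of n.

0, 1, 2, 3, 4, 5, 14, 15, 16, 17, 18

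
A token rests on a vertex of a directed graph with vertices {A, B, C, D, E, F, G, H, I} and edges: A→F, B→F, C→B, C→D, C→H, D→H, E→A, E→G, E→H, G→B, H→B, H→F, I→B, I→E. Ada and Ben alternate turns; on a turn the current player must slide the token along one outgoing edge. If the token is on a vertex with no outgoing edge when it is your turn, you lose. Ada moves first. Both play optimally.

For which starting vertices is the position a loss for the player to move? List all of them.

D, F, G, I

Classify positions by backward induction: terminal positions (no move available) are L. From any other position, the mover wins iff some move reaches an L.
Every edge goes from a vertex to one that appears earlier in the order F, B, H, D, G, C, A, E, I, so processing vertices in that order labels each vertex after all of its successors.
F: no outgoing edge → L
B: W (go to F, an L position)
H: W (go to F, an L position)
D: L (sole option H(W) is W)
G: L (sole option B(W) is W)
C: W (go to D, an L position)
A: W (go to F, an L position)
E: W (go to G, an L position)
I: L (options E(W), B(W) are all W)
Reading off the rows marked L gives the requested list; there are 4 such vertices.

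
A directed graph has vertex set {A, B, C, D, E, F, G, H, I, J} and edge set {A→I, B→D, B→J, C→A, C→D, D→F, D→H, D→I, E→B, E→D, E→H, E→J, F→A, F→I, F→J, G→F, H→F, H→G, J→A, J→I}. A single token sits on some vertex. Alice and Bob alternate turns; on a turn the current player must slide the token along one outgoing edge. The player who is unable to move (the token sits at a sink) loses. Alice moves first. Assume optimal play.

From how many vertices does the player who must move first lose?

Build the W/L table. Terminal = L. A non-terminal position is W if it has a move to some L; otherwise it is L.
Every edge goes from a vertex to one that appears earlier in the order I, A, J, F, G, H, D, B, E, C, so processing vertices in that order labels each vertex after all of its successors.
I: no outgoing edge → L
A: W (go to I, an L position)
J: W (go to I, an L position)
F: W (go to I, an L position)
G: L (sole option F(W) is W)
H: W (go to G, an L position)
D: W (go to I, an L position)
B: L (options D(W), J(W) are all W)
E: W (go to B, an L position)
C: L (options D(W), A(W) are all W)
The L vertices are B, C, G, I; that is 4 in all.

4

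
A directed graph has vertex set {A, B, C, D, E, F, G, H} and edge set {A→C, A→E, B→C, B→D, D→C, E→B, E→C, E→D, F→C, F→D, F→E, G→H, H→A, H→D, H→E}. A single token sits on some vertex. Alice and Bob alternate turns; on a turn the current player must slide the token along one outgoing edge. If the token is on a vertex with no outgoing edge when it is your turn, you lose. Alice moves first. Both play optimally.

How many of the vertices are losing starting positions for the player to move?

Compute win/loss labels from the base case upward. A position with no move is L. Any other position is W if it can reach an L in one move, else L.
Every edge goes from a vertex to one that appears earlier in the order C, D, B, E, A, H, F, G, so processing vertices in that order labels each vertex after all of its successors.
C: no outgoing edge → L
D: reaches L-position C → W
B: reaches L-position C → W
E: reaches L-position C → W
A: reaches L-position C → W
H: only reaches A(W), E(W), D(W), all W → L
F: reaches L-position C → W
G: reaches L-position H → W
The L vertices are C, H; that is 2 in all.

2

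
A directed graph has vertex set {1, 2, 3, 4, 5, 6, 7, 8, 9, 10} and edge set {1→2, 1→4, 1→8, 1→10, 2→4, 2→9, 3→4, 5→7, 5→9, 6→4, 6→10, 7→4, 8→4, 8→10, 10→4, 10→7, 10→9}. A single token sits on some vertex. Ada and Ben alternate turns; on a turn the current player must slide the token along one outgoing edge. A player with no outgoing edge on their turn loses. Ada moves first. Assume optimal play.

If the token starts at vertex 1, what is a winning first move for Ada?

Classify positions by backward induction: terminal positions (no move available) are L. From any other position, the mover wins iff some move reaches an L.
Every edge goes from a vertex to one that appears earlier in the order 9, 4, 7, 10, 5, 6, 8, 2, 3, 1, so processing vertices in that order labels each vertex after all of its successors.
9: no outgoing edge → L
4: no outgoing edge → L
7: →4(L), so W
10: →4(L), so W
5: →9(L), so W
6: →4(L), so W
8: →4(L), so W
2: →4(L), so W
3: →4(L), so W
1: →4(L), so W
From 1, the L positions reachable in one move are: 4.

Move to 4.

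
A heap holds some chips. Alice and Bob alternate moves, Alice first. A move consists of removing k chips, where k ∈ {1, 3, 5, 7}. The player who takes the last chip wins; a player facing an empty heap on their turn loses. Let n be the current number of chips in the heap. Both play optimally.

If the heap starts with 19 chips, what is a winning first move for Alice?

Use the standard recursion: the mover loses at a terminal position; elsewhere, the mover wins exactly when some move hands the opponent an L position.
n=0: no move → L
n=1: can move to 0, which is L ⇒ W
n=2: the only move is to 1(W), a W ⇒ L
n=3: can move to 2, which is L ⇒ W
n=4: moves to 3(W), 1(W); every one is W ⇒ L
n=5: can move to 4, which is L ⇒ W
n=6: moves to 5(W), 3(W), 1(W); every one is W ⇒ L
n=7: can move to 6, which is L ⇒ W
n=8: moves to 7(W), 5(W), 3(W), 1(W); every one is W ⇒ L
n=9: can move to 8, which is L ⇒ W
n=10: moves to 9(W), 7(W), 5(W), 3(W); every one is W ⇒ L
n=11: can move to 10, which is L ⇒ W
n=12: moves to 11(W), 9(W), 7(W), 5(W); every one is W ⇒ L
n=13: can move to 12, which is L ⇒ W
n=14: moves to 13(W), 11(W), 9(W), 7(W); every one is W ⇒ L
n=15: can move to 14, which is L ⇒ W
n=16: moves to 15(W), 13(W), 11(W), 9(W); every one is W ⇒ L
n=17: can move to 16, which is L ⇒ W
n=18: moves to 17(W), 15(W), 13(W), 11(W); every one is W ⇒ L
n=19: can move to 18, which is L ⇒ W
From 19, the L positions reachable in one move are: 18, 16, 14, 12. Any move reaching one of these is winning.

Remove 1, leaving 18.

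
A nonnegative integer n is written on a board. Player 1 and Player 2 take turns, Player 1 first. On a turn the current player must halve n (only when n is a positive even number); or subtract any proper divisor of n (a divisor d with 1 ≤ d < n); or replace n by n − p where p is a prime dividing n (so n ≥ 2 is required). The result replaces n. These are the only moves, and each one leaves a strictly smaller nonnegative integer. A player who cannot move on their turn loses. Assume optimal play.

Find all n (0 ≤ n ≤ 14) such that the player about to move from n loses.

Classify positions by backward induction: terminal positions (no move available) are L. From any other position, the mover wins iff some move reaches an L.
n=0: no move → L
n=1: no move → L
n=2: reaches L-position 0 → W
n=3: reaches L-position 0 → W
n=4: only reaches 2(W), 3(W), all W → L
n=5: reaches L-position 0 → W
n=6: reaches L-position 4 → W
n=7: reaches L-position 0 → W
n=8: reaches L-position 4 → W
n=9: only reaches 6(W), 8(W), all W → L
n=10: reaches L-position 9 → W
n=11: reaches L-position 0 → W
n=12: reaches L-position 9 → W
n=13: reaches L-position 0 → W
n=14: only reaches 7(W), 12(W), 13(W), all W → L
Reading off the rows marked L gives the requested list; there are 5 such values of n.

0, 1, 4, 9, 14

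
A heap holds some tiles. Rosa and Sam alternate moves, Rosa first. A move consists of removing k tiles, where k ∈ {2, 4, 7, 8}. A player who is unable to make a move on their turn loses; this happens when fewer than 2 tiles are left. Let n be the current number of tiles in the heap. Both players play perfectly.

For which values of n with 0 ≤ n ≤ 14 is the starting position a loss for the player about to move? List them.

0, 1, 6, 11, 12

Build the W/L table. Terminal = L. A non-terminal position is W if it has a move to some L; otherwise it is L.
n=0: no move → L
n=1: no move → L
n=2: reaches L-position 0 → W
n=3: reaches L-position 1 → W
n=4: reaches L-position 0 → W
n=5: reaches L-position 1 → W
n=6: only reaches 4(W), 2(W), all W → L
n=7: reaches L-position 0 → W
n=8: reaches L-position 6 → W
n=9: reaches L-position 1 → W
n=10: reaches L-position 6 → W
n=11: only reaches 9(W), 7(W), 4(W), 3(W), all W → L
n=12: only reaches 10(W), 8(W), 5(W), 4(W), all W → L
n=13: reaches L-position 11 → W
n=14: reaches L-position 12 → W
Reading off the rows marked L gives the requested list; there are 5 such values of n.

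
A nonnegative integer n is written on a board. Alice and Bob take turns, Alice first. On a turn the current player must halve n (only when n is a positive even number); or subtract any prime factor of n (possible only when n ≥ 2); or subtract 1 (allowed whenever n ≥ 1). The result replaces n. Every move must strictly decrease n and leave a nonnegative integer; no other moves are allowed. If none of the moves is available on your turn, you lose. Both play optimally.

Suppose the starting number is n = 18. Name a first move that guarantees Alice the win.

Move to 9.

Build the W/L table. Terminal = L. A non-terminal position is W if it has a move to some L; otherwise it is L.
n=0: no move → L
n=1: reaches L-position 0 → W
n=2: reaches L-position 0 → W
n=3: reaches L-position 0 → W
n=4: only reaches 2(W), 3(W), all W → L
n=5: reaches L-position 0 → W
n=6: reaches L-position 4 → W
n=7: reaches L-position 0 → W
n=8: reaches L-position 4 → W
n=9: only reaches 6(W), 8(W), all W → L
n=10: reaches L-position 9 → W
n=11: reaches L-position 0 → W
n=12: reaches L-position 9 → W
n=13: reaches L-position 0 → W
n=14: only reaches 7(W), 12(W), 13(W), all W → L
n=15: reaches L-position 14 → W
n=16: reaches L-position 14 → W
n=17: reaches L-position 0 → W
n=18: reaches L-position 9 → W
From 18, the L positions reachable in one move are: 9.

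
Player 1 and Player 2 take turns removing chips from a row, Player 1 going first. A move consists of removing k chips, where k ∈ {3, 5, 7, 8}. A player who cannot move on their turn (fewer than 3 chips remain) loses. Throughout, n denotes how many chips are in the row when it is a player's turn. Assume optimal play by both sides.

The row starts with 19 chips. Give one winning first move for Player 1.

Positions with no move are L. A position that does have a move is losing for the player to move precisely when every available move leads to a winning position for the opponent. Fill in the labels:
n=0: no move → L
n=1: no move → L
n=2: no move → L
n=3: →0(L), so W
n=4: →1(L), so W
n=5: →2(L), so W
n=6: →1(L), so W
n=7: →2(L), so W
n=8: →1(L), so W
n=9: →2(L), so W
n=10: →2(L), so W
n=11: →8(W), 6(W), 4(W), 3(W) — all W, so L
n=12: →9(W), 7(W), 5(W), 4(W) — all W, so L
n=13: →10(W), 8(W), 6(W), 5(W) — all W, so L
n=14: →11(L), so W
n=15: →12(L), so W
n=16: →13(L), so W
n=17: →12(L), so W
n=18: →13(L), so W
n=19: →12(L), so W
From 19, the L positions reachable in one move are: 12, 11. Any move reaching one of these is winning.

Remove 7, leaving 12.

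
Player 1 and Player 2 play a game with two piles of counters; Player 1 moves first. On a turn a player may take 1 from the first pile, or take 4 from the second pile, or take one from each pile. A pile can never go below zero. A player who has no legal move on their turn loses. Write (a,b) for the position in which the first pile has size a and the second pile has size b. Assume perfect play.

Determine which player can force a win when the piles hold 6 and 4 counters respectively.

Work bottom-up. With no move the player to move loses. Otherwise the position is W if at least one move leads to an L position for the opponent, and L if every move leads to a W.
No move ever increases a pile, so every position that can arise here has a ≤ 6 and b ≤ 4; it is enough to label the cells with 0 ≤ a ≤ 6 and 0 ≤ b ≤ 4.
Every move lowers a or b (never raises either), so fill the grid row by row in increasing a, and left to right within a row: each cell's successors are then already labelled.
      b=0  b=1  b=2  b=3  b=4
a=0:    L    L    L    L    W
a=1:    W    W    W    W    W
a=2:    L    L    L    L    W
a=3:    W    W    W    W    W
a=4:    L    L    L    L    W
a=5:    W    W    W    W    W
a=6:    L    L    L    L    W
Cells with no legal move (terminal, hence L): (0,0), (0,1), (0,2), (0,3).
The remaining L cells, each justified by listing all of its moves:
(2,0): the only move is to (1,0)(W), a W ⇒ L
(2,1): moves to (1,1)(W), (1,0)(W); every one is W ⇒ L
(2,2): moves to (1,2)(W), (1,1)(W); every one is W ⇒ L
(2,3): moves to (1,3)(W), (1,2)(W); every one is W ⇒ L
(4,0): the only move is to (3,0)(W), a W ⇒ L
(4,1): moves to (3,1)(W), (3,0)(W); every one is W ⇒ L
(4,2): moves to (3,2)(W), (3,1)(W); every one is W ⇒ L
(4,3): moves to (3,3)(W), (3,2)(W); every one is W ⇒ L
(6,0): the only move is to (5,0)(W), a W ⇒ L
(6,1): moves to (5,1)(W), (5,0)(W); every one is W ⇒ L
(6,2): moves to (5,2)(W), (5,1)(W); every one is W ⇒ L
(6,3): moves to (5,3)(W), (5,2)(W); every one is W ⇒ L
Every other cell has at least one move into one of the L cells above, so it is W.
From (6,4) Player 1 can move to (6,0), reaching an L position.

Player 1 wins.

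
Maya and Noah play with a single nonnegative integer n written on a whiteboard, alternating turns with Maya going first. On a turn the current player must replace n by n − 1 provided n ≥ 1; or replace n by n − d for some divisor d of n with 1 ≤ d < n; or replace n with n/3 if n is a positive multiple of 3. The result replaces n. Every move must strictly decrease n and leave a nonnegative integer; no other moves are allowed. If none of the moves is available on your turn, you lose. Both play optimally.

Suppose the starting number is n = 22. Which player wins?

Label each position W (a win for the player to move) or L (a loss). A position with no legal move is L; any other position is W exactly when some move reaches an L, and L when every move reaches a W.
n=0: no move → L
n=1: W (go to 0, an L position)
n=2: L (sole option 1(W) is W)
n=3: W (go to 2, an L position)
n=4: W (go to 2, an L position)
n=5: L (sole option 4(W) is W)
n=6: W (go to 2, an L position)
n=7: L (sole option 6(W) is W)
n=8: W (go to 7, an L position)
n=9: L (options 3(W), 6(W), 8(W) are all W)
n=10: W (go to 5, an L position)
n=11: L (sole option 10(W) is W)
n=12: W (go to 9, an L position)
n=13: L (sole option 12(W) is W)
n=14: W (go to 7, an L position)
n=15: W (go to 5, an L position)
n=16: L (options 8(W), 12(W), 14(W), 15(W) are all W)
n=17: W (go to 16, an L position)
n=18: W (go to 9, an L position)
n=19: L (sole option 18(W) is W)
n=20: W (go to 16, an L position)
n=21: W (go to 7, an L position)
n=22: W (go to 11, an L position)
From 22 Maya can move to 11, reaching an L position.

Maya wins.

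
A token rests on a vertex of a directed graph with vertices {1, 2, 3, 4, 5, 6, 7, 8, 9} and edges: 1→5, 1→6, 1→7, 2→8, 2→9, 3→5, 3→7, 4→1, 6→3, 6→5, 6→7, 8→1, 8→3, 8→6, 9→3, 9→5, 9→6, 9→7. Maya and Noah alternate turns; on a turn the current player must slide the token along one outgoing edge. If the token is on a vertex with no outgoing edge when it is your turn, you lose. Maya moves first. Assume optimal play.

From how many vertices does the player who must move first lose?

4

Build the W/L table. Terminal = L. A non-terminal position is W if it has a move to some L; otherwise it is L.
Every edge goes from a vertex to one that appears earlier in the order 7, 5, 3, 6, 1, 9, 8, 2, 4, so processing vertices in that order labels each vertex after all of its successors.
7: no outgoing edge → L
5: no outgoing edge → L
3: →5(L), so W
6: →5(L), so W
1: →5(L), so W
9: →5(L), so W
8: →1(W), 6(W), 3(W) — all W, so L
2: →8(L), so W
4: →1(W) only, which is W, so L
The L vertices are 4, 5, 7, 8; that is 4 in all.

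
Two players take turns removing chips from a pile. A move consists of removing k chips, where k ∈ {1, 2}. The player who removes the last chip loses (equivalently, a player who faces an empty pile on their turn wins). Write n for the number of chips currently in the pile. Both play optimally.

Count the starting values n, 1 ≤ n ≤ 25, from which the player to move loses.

Use the standard recursion: the mover wins at a terminal position; elsewhere, the mover wins exactly when some move hands the opponent an L position.
n=0: no move; the opponent has just taken the last chip and therefore loses → W
n=1: L (sole option 0(W) is W)
n=2: W (go to 1, an L position)
n=3: W (go to 1, an L position)
n=4: L (options 3(W), 2(W) are all W)
n=5: W (go to 4, an L position)
n=6: W (go to 4, an L position)
n=7: L (options 6(W), 5(W) are all W)
n=8: W (go to 7, an L position)
n=9: W (go to 7, an L position)
n=10: L (options 9(W), 8(W) are all W)
n=11: W (go to 10, an L position)
n=12: W (go to 10, an L position)
n=13: L (options 12(W), 11(W) are all W)
n=14: W (go to 13, an L position)
n=15: W (go to 13, an L position)
n=16: L (options 15(W), 14(W) are all W)
n=17: W (go to 16, an L position)
n=18: W (go to 16, an L position)
n=19: L (options 18(W), 17(W) are all W)
n=20: W (go to 19, an L position)
n=21: W (go to 19, an L position)
n=22: L (options 21(W), 20(W) are all W)
n=23: W (go to 22, an L position)
n=24: W (go to 22, an L position)
n=25: L (options 24(W), 23(W) are all W)
L entries with 1 ≤ n ≤ 25 (the range starts at n=1): n = 1, 4, 7, 10, 13, 16, 19, 22, 25; that makes 9.

9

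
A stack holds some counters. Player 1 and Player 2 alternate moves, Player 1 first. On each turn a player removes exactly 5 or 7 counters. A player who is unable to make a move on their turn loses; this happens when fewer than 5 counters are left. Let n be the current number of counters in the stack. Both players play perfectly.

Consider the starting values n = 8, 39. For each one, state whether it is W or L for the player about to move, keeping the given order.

Label each position W (a win for the player to move) or L (a loss). A position with no legal move is L; any other position is W exactly when some move reaches an L, and L when every move reaches a W.
n=0: no move → L
n=1: no move → L
n=2: no move → L
n=3: no move → L
n=4: no move → L
n=5: W (go to 0, an L position)
n=6: W (go to 1, an L position)
n=7: W (go to 2, an L position)
n=8: W (go to 3, an L position)
n=9: W (go to 4, an L position)
n=10: W (go to 3, an L position)
n=11: W (go to 4, an L position)
n=12: L (options 7(W), 5(W) are all W)
n=13: L (options 8(W), 6(W) are all W)
n=14: L (options 9(W), 7(W) are all W)
n=15: L (options 10(W), 8(W) are all W)
n=16: L (options 11(W), 9(W) are all W)
n=17: W (go to 12, an L position)
n=18: W (go to 13, an L position)
n=19: W (go to 14, an L position)
n=20: W (go to 15, an L position)
n=21: W (go to 16, an L position)
n=22: W (go to 15, an L position)
n=23: W (go to 16, an L position)
n=24: L (options 19(W), 17(W) are all W)
n=25: L (options 20(W), 18(W) are all W)
n=26: L (options 21(W), 19(W) are all W)
n=27: L (options 22(W), 20(W) are all W)
n=28: L (options 23(W), 21(W) are all W)
n=29: W (go to 24, an L position)
n=30: W (go to 25, an L position)
n=31: W (go to 26, an L position)
n=32: W (go to 27, an L position)
n=33: W (go to 28, an L position)
n=34: W (go to 27, an L position)
n=35: W (go to 28, an L position)
n=36: L (options 31(W), 29(W) are all W)
n=37: L (options 32(W), 30(W) are all W)
n=38: L (options 33(W), 31(W) are all W)
n=39: L (options 34(W), 32(W) are all W)

8: W, 39: L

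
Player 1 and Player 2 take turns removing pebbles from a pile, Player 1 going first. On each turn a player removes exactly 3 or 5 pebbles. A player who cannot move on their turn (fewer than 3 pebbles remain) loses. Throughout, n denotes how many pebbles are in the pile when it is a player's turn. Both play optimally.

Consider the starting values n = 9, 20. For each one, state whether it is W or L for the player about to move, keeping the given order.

9: L, 20: W

Use the standard recursion: the mover loses at a terminal position; elsewhere, the mover wins exactly when some move hands the opponent an L position.
n=0: no move → L
n=1: no move → L
n=2: no move → L
n=3: reaches L-position 0 → W
n=4: reaches L-position 1 → W
n=5: reaches L-position 2 → W
n=6: reaches L-position 1 → W
n=7: reaches L-position 2 → W
n=8: only reaches 5(W), 3(W), all W → L
n=9: only reaches 6(W), 4(W), all W → L
n=10: only reaches 7(W), 5(W), all W → L
n=11: reaches L-position 8 → W
n=12: reaches L-position 9 → W
n=13: reaches L-position 10 → W
n=14: reaches L-position 9 → W
n=15: reaches L-position 10 → W
n=16: only reaches 13(W), 11(W), all W → L
n=17: only reaches 14(W), 12(W), all W → L
n=18: only reaches 15(W), 13(W), all W → L
n=19: reaches L-position 16 → W
n=20: reaches L-position 17 → W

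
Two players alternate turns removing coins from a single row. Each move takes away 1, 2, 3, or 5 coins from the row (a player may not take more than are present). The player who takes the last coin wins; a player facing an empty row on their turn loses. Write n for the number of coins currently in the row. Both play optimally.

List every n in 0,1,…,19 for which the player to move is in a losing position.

0, 4, 8, 12, 16

Compute win/loss labels from the base case upward. A position with no move is L. Any other position is W if it can reach an L in one move, else L.
n=0: no move → L
n=1: W (go to 0, an L position)
n=2: W (go to 0, an L position)
n=3: W (go to 0, an L position)
n=4: L (options 3(W), 2(W), 1(W) are all W)
n=5: W (go to 4, an L position)
n=6: W (go to 4, an L position)
n=7: W (go to 4, an L position)
n=8: L (options 7(W), 6(W), 5(W), 3(W) are all W)
n=9: W (go to 8, an L position)
n=10: W (go to 8, an L position)
n=11: W (go to 8, an L position)
n=12: L (options 11(W), 10(W), 9(W), 7(W) are all W)
n=13: W (go to 12, an L position)
n=14: W (go to 12, an L position)
n=15: W (go to 12, an L position)
n=16: L (options 15(W), 14(W), 13(W), 11(W) are all W)
n=17: W (go to 16, an L position)
n=18: W (go to 16, an L position)
n=19: W (go to 16, an L position)
The losing starting values of n are exactly the entries labelled L in this table (5 of them).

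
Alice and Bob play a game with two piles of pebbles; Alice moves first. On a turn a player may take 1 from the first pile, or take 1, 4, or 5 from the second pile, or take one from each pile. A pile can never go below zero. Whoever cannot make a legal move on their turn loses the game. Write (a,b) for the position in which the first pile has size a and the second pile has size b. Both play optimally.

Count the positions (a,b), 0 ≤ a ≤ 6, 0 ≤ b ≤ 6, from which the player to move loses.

14

Label each position W (a win for the player to move) or L (a loss). A position with no legal move is L; any other position is W exactly when some move reaches an L, and L when every move reaches a W.
Every move lowers a or b (never raises either), so fill the grid row by row in increasing a, and left to right within a row: each cell's successors are then already labelled.
      b=0  b=1  b=2  b=3  b=4  b=5  b=6
a=0:    L    W    L    W    W    W    W
a=1:    W    W    W    W    L    W    L
a=2:    L    W    L    W    W    W    W
a=3:    W    W    W    W    L    W    L
a=4:    L    W    L    W    W    W    W
a=5:    W    W    W    W    L    W    L
a=6:    L    W    L    W    W    W    W
Cells with no legal move (terminal, hence L): (0,0).
The remaining L cells, each justified by listing all of its moves:
(0,2): →(0,1)(W) only, which is W, so L
(1,4): →(0,4)(W), (1,3)(W), (1,0)(W), (0,3)(W) — all W, so L
(1,6): →(0,6)(W), (1,5)(W), (1,2)(W), (1,1)(W), (0,5)(W) — all W, so L
(2,0): →(1,0)(W) only, which is W, so L
(2,2): →(1,2)(W), (2,1)(W), (1,1)(W) — all W, so L
(3,4): →(2,4)(W), (3,3)(W), (3,0)(W), (2,3)(W) — all W, so L
(3,6): →(2,6)(W), (3,5)(W), (3,2)(W), (3,1)(W), (2,5)(W) — all W, so L
(4,0): →(3,0)(W) only, which is W, so L
(4,2): →(3,2)(W), (4,1)(W), (3,1)(W) — all W, so L
(5,4): →(4,4)(W), (5,3)(W), (5,0)(W), (4,3)(W) — all W, so L
(5,6): →(4,6)(W), (5,5)(W), (5,2)(W), (5,1)(W), (4,5)(W) — all W, so L
(6,0): →(5,0)(W) only, which is W, so L
(6,2): →(5,2)(W), (6,1)(W), (5,1)(W) — all W, so L
Every other cell has at least one move into one of the L cells above, so it is W.
L cells per row: a=0: 2, a=1: 2, a=2: 2, a=3: 2, a=4: 2, a=5: 2, a=6: 2; total 14.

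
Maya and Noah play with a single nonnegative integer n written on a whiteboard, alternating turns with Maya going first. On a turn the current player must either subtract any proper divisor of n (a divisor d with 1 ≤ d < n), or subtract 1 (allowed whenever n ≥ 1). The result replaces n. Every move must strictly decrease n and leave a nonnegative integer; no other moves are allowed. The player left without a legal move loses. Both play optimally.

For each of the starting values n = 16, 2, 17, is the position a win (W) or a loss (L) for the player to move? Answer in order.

16: W, 2: L, 17: L

Positions with no move are L. A position that does have a move is losing for the player to move precisely when every available move leads to a winning position for the opponent. Fill in the labels:
n=0: no move → L
n=1: reaches L-position 0 → W
n=2: only reaches 1(W), which is W → L
n=3: reaches L-position 2 → W
n=4: reaches L-position 2 → W
n=5: only reaches 4(W), which is W → L
n=6: reaches L-position 5 → W
n=7: only reaches 6(W), which is W → L
n=8: reaches L-position 7 → W
n=9: only reaches 6(W), 8(W), all W → L
n=10: reaches L-position 5 → W
n=11: only reaches 10(W), which is W → L
n=12: reaches L-position 9 → W
n=13: only reaches 12(W), which is W → L
n=14: reaches L-position 7 → W
n=15: only reaches 10(W), 12(W), 14(W), all W → L
n=16: reaches L-position 15 → W
n=17: only reaches 16(W), which is W → L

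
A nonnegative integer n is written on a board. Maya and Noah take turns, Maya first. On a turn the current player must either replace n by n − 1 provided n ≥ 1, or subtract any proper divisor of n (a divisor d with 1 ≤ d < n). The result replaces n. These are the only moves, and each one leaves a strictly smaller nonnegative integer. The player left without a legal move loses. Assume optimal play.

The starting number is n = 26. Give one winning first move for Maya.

Move to 13.

Build the W/L table. Terminal = L. A non-terminal position is W if it has a move to some L; otherwise it is L.
n=0: no move → L
n=1: can move to 0, which is L ⇒ W
n=2: the only move is to 1(W), a W ⇒ L
n=3: can move to 2, which is L ⇒ W
n=4: can move to 2, which is L ⇒ W
n=5: the only move is to 4(W), a W ⇒ L
n=6: can move to 5, which is L ⇒ W
n=7: the only move is to 6(W), a W ⇒ L
n=8: can move to 7, which is L ⇒ W
n=9: moves to 6(W), 8(W); every one is W ⇒ L
n=10: can move to 5, which is L ⇒ W
n=11: the only move is to 10(W), a W ⇒ L
n=12: can move to 9, which is L ⇒ W
n=13: the only move is to 12(W), a W ⇒ L
n=14: can move to 7, which is L ⇒ W
n=15: moves to 10(W), 12(W), 14(W); every one is W ⇒ L
n=16: can move to 15, which is L ⇒ W
n=17: the only move is to 16(W), a W ⇒ L
n=18: can move to 9, which is L ⇒ W
n=19: the only move is to 18(W), a W ⇒ L
n=20: can move to 15, which is L ⇒ W
n=21: moves to 14(W), 18(W), 20(W); every one is W ⇒ L
n=22: can move to 11, which is L ⇒ W
n=23: the only move is to 22(W), a W ⇒ L
n=24: can move to 21, which is L ⇒ W
n=25: moves to 20(W), 24(W); every one is W ⇒ L
n=26: can move to 13, which is L ⇒ W
From 26, the L positions reachable in one move are: 13, 25. Any move reaching one of these is winning.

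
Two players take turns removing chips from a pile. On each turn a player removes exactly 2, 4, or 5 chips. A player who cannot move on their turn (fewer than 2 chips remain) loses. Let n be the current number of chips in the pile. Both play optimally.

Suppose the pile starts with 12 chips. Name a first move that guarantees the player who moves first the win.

Label each position W (a win for the player to move) or L (a loss). A position with no legal move is L; any other position is W exactly when some move reaches an L, and L when every move reaches a W.
n=0: no move → L
n=1: no move → L
n=2: reaches L-position 0 → W
n=3: reaches L-position 1 → W
n=4: reaches L-position 0 → W
n=5: reaches L-position 1 → W
n=6: reaches L-position 1 → W
n=7: only reaches 5(W), 3(W), 2(W), all W → L
n=8: only reaches 6(W), 4(W), 3(W), all W → L
n=9: reaches L-position 7 → W
n=10: reaches L-position 8 → W
n=11: reaches L-position 7 → W
n=12: reaches L-position 8 → W
From 12, the L positions reachable in one move are: 8, 7. Any move reaching one of these is winning.

Remove 4, leaving 8.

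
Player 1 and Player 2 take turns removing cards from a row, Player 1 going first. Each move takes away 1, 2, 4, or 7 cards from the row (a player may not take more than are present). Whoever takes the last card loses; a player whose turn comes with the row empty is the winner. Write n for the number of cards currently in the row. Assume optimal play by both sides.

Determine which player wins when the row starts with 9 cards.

Label each position W (a win for the player to move) or L (a loss). A position with no legal move is W; any other position is W exactly when some move reaches an L, and L when every move reaches a W.
n=0: no move; the opponent has just taken the last card and therefore loses → W
n=1: only reaches 0(W), which is W → L
n=2: reaches L-position 1 → W
n=3: reaches L-position 1 → W
n=4: only reaches 3(W), 2(W), 0(W), all W → L
n=5: reaches L-position 4 → W
n=6: reaches L-position 4 → W
n=7: only reaches 6(W), 5(W), 3(W), 0(W), all W → L
n=8: reaches L-position 7 → W
n=9: reaches L-position 7 → W
The starting position 9 is W: Player 1 should remove 2, leaving 7, handing over an L position.

Player 1 wins.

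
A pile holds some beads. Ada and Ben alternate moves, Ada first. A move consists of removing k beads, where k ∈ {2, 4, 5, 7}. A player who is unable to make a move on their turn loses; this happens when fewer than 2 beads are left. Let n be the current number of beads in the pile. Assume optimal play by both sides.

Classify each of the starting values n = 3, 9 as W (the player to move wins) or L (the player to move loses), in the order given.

Build the W/L table. Terminal = L. A non-terminal position is W if it has a move to some L; otherwise it is L.
n=0: no move → L
n=1: no move → L
n=2: →0(L), so W
n=3: →1(L), so W
n=4: →0(L), so W
n=5: →1(L), so W
n=6: →1(L), so W
n=7: →0(L), so W
n=8: →1(L), so W
n=9: →7(W), 5(W), 4(W), 2(W) — all W, so L

3: W, 9: L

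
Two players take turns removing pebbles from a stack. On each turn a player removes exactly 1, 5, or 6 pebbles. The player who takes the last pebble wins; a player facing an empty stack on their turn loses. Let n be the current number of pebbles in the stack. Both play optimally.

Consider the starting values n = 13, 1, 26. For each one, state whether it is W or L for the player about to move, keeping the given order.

Build the W/L table. Terminal = L. A non-terminal position is W if it has a move to some L; otherwise it is L.
n=0: no move → L
n=1: can move to 0, which is L ⇒ W
n=2: the only move is to 1(W), a W ⇒ L
n=3: can move to 2, which is L ⇒ W
n=4: the only move is to 3(W), a W ⇒ L
n=5: can move to 4, which is L ⇒ W
n=6: can move to 0, which is L ⇒ W
n=7: can move to 2, which is L ⇒ W
n=8: can move to 2, which is L ⇒ W
n=9: can move to 4, which is L ⇒ W
n=10: can move to 4, which is L ⇒ W
n=11: moves to 10(W), 6(W), 5(W); every one is W ⇒ L
n=12: can move to 11, which is L ⇒ W
n=13: moves to 12(W), 8(W), 7(W); every one is W ⇒ L
n=14: can move to 13, which is L ⇒ W
n=15: moves to 14(W), 10(W), 9(W); every one is W ⇒ L
n=16: can move to 15, which is L ⇒ W
n=17: can move to 11, which is L ⇒ W
n=18: can move to 13, which is L ⇒ W
n=19: can move to 13, which is L ⇒ W
n=20: can move to 15, which is L ⇒ W
n=21: can move to 15, which is L ⇒ W
n=22: moves to 21(W), 17(W), 16(W); every one is W ⇒ L
n=23: can move to 22, which is L ⇒ W
n=24: moves to 23(W), 19(W), 18(W); every one is W ⇒ L
n=25: can move to 24, which is L ⇒ W
n=26: moves to 25(W), 21(W), 20(W); every one is W ⇒ L

13: L, 1: W, 26: L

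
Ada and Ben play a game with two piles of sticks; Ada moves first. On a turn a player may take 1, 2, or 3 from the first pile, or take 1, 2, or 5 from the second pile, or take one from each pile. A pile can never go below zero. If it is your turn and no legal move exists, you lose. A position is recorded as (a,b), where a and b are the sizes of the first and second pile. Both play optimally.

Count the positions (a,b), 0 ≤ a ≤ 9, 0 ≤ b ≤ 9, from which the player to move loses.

Positions with no move are L. A position that does have a move is losing for the player to move precisely when every available move leads to a winning position for the opponent. Fill in the labels:
Every move lowers a or b (never raises either), so fill the grid row by row in increasing a, and left to right within a row: each cell's successors are then already labelled.
      b=0  b=1  b=2  b=3  b=4  b=5  b=6  b=7  b=8  b=9
a=0:    L    W    W    L    W    W    L    W    W    L
a=1:    W    W    L    W    W    L    W    W    L    W
a=2:    W    L    W    W    L    W    W    L    W    W
a=3:    W    W    W    W    W    W    W    W    W    W
a=4:    L    W    W    L    W    W    L    W    W    L
a=5:    W    W    L    W    W    L    W    W    L    W
a=6:    W    L    W    W    L    W    W    L    W    W
a=7:    W    W    W    W    W    W    W    W    W    W
a=8:    L    W    W    L    W    W    L    W    W    L
a=9:    W    W    L    W    W    L    W    W    L    W
Cells with no legal move (terminal, hence L): (0,0).
The remaining L cells, each justified by listing all of its moves:
(0,3): →(0,2)(W), (0,1)(W) — all W, so L
(0,6): →(0,5)(W), (0,4)(W), (0,1)(W) — all W, so L
(0,9): →(0,8)(W), (0,7)(W), (0,4)(W) — all W, so L
(1,2): →(0,2)(W), (1,1)(W), (1,0)(W), (0,1)(W) — all W, so L
(1,5): →(0,5)(W), (1,4)(W), (1,3)(W), (1,0)(W), (0,4)(W) — all W, so L
(1,8): →(0,8)(W), (1,7)(W), (1,6)(W), (1,3)(W), (0,7)(W) — all W, so L
(2,1): →(1,1)(W), (0,1)(W), (2,0)(W), (1,0)(W) — all W, so L
(2,4): →(1,4)(W), (0,4)(W), (2,3)(W), (2,2)(W), (1,3)(W) — all W, so L
(2,7): →(1,7)(W), (0,7)(W), (2,6)(W), (2,5)(W), (2,2)(W), (1,6)(W) — all W, so L
(4,0): →(3,0)(W), (2,0)(W), (1,0)(W) — all W, so L
(4,3): →(3,3)(W), (2,3)(W), (1,3)(W), (4,2)(W), (4,1)(W), (3,2)(W) — all W, so L
(4,6): →(3,6)(W), (2,6)(W), (1,6)(W), (4,5)(W), (4,4)(W), (4,1)(W), (3,5)(W) — all W, so L
(4,9): →(3,9)(W), (2,9)(W), (1,9)(W), (4,8)(W), (4,7)(W), (4,4)(W), (3,8)(W) — all W, so L
(5,2): →(4,2)(W), (3,2)(W), (2,2)(W), (5,1)(W), (5,0)(W), (4,1)(W) — all W, so L
(5,5): →(4,5)(W), (3,5)(W), (2,5)(W), (5,4)(W), (5,3)(W), (5,0)(W), (4,4)(W) — all W, so L
(5,8): →(4,8)(W), (3,8)(W), (2,8)(W), (5,7)(W), (5,6)(W), (5,3)(W), (4,7)(W) — all W, so L
(6,1): →(5,1)(W), (4,1)(W), (3,1)(W), (6,0)(W), (5,0)(W) — all W, so L
(6,4): →(5,4)(W), (4,4)(W), (3,4)(W), (6,3)(W), (6,2)(W), (5,3)(W) — all W, so L
(6,7): →(5,7)(W), (4,7)(W), (3,7)(W), (6,6)(W), (6,5)(W), (6,2)(W), (5,6)(W) — all W, so L
(8,0): →(7,0)(W), (6,0)(W), (5,0)(W) — all W, so L
(8,3): →(7,3)(W), (6,3)(W), (5,3)(W), (8,2)(W), (8,1)(W), (7,2)(W) — all W, so L
(8,6): →(7,6)(W), (6,6)(W), (5,6)(W), (8,5)(W), (8,4)(W), (8,1)(W), (7,5)(W) — all W, so L
(8,9): →(7,9)(W), (6,9)(W), (5,9)(W), (8,8)(W), (8,7)(W), (8,4)(W), (7,8)(W) — all W, so L
(9,2): →(8,2)(W), (7,2)(W), (6,2)(W), (9,1)(W), (9,0)(W), (8,1)(W) — all W, so L
(9,5): →(8,5)(W), (7,5)(W), (6,5)(W), (9,4)(W), (9,3)(W), (9,0)(W), (8,4)(W) — all W, so L
(9,8): →(8,8)(W), (7,8)(W), (6,8)(W), (9,7)(W), (9,6)(W), (9,3)(W), (8,7)(W) — all W, so L
Every other cell has at least one move into one of the L cells above, so it is W.
L cells per row: a=0: 4, a=1: 3, a=2: 3, a=3: 0, a=4: 4, a=5: 3, a=6: 3, a=7: 0, a=8: 4, a=9: 3; total 27.

27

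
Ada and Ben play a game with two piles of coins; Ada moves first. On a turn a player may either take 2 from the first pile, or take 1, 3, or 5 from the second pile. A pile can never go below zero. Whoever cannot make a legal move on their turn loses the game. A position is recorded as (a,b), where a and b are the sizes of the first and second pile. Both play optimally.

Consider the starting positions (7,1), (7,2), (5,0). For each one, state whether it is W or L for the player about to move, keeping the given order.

Label each position W (a win for the player to move) or L (a loss). A position with no legal move is L; any other position is W exactly when some move reaches an L, and L when every move reaches a W.
No move ever increases a pile, so every position that can arise here has a ≤ 7 and b ≤ 2; it is enough to label the cells with 0 ≤ a ≤ 7 and 0 ≤ b ≤ 2.
Every move lowers a or b (never raises either), so fill the grid row by row in increasing a, and left to right within a row: each cell's successors are then already labelled.
      b=0  b=1  b=2
a=0:    L    W    L
a=1:    L    W    L
a=2:    W    L    W
a=3:    W    L    W
a=4:    L    W    L
a=5:    L    W    L
a=6:    W    L    W
a=7:    W    L    W
Cells with no legal move (terminal, hence L): (0,0), (1,0).
The remaining L cells, each justified by listing all of its moves:
(0,2): the only move is to (0,1)(W), a W ⇒ L
(1,2): the only move is to (1,1)(W), a W ⇒ L
(2,1): moves to (0,1)(W), (2,0)(W); every one is W ⇒ L
(3,1): moves to (1,1)(W), (3,0)(W); every one is W ⇒ L
(4,0): the only move is to (2,0)(W), a W ⇒ L
(4,2): moves to (2,2)(W), (4,1)(W); every one is W ⇒ L
(5,0): the only move is to (3,0)(W), a W ⇒ L
(5,2): moves to (3,2)(W), (5,1)(W); every one is W ⇒ L
(6,1): moves to (4,1)(W), (6,0)(W); every one is W ⇒ L
(7,1): moves to (5,1)(W), (7,0)(W); every one is W ⇒ L
Every other cell has at least one move into one of the L cells above, so it is W.
(7,1): one of the L cells justified above, so L
(7,2): the move to (5,2) reaches an L cell, so W
(5,0): one of the L cells justified above, so L

(7,1): L, (7,2): W, (5,0): L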